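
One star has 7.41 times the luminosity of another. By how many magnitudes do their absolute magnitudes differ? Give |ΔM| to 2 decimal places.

|ΔM| ≈ 2.17

Pogson: ΔM = −2.5 log₁₀(ratio) = −2.5 log₁₀(7.41) = −2.5 × 0.8698 = -2.175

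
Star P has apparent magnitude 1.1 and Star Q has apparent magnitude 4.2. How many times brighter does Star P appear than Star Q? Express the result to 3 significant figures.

Δm = 1.1 − (4.2) = -3.1
Flux ratio = 10^(−0.4 Δm) = 10^(−0.4 × -3.1) = 10^1.240 = 17.38

17.4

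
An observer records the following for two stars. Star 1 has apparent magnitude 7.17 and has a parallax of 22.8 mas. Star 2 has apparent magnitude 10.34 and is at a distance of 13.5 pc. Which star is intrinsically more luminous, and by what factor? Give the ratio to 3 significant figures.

Star 1 is more luminous, by a factor of 196.

Star 1: p = 22.8 mas = 0.0228″ → d = 1/p = 43.86 pc
Star 1: M = m − 5 log₁₀ d + 5 = 7.17 − 5·1.6421 + 5 = 3.960
Star 2: M = m − 5 log₁₀ d + 5 = 10.34 − 5·1.1303 + 5 = 9.688
ΔM = M_1 − M_2 = 3.960 − (9.688) = -5.729; smaller M is more luminous → Star 1.
L ratio = 10^(0.4 |ΔM|) = 10^2.291 = 195.6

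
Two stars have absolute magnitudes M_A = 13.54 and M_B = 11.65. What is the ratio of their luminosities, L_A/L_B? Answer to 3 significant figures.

L_A/L_B ≈ 0.175

ΔM = M_A − M_B = 1.89
L_A/L_B = 10^(−0.4 ΔM) = 10^-0.756 = 0.1754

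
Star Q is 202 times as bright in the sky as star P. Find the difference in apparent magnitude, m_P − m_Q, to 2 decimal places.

m_P − m_Q ≈ 5.76

Pogson: Δm = −2.5 log₁₀(ratio) = −2.5 log₁₀(202) = −2.5 × 2.3054 = -5.763
Star Q is brighter so has the smaller magnitude: m_P − m_Q is positive.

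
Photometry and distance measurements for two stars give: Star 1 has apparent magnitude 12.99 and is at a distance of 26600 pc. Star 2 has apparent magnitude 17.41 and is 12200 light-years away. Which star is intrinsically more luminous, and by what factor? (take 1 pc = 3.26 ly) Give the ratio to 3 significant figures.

Star 1 is more luminous, by a factor of 2960.

Star 1: M = m − 5 log₁₀ d + 5 = 12.99 − 5·4.4249 + 5 = -4.134
Star 2: d = 12200 ly / 3.26 = 3742 pc
Star 2: M = m − 5 log₁₀ d + 5 = 17.41 − 5·3.5731 + 5 = 4.544
ΔM = M_1 − M_2 = -4.134 − (4.544) = -8.679; smaller M is more luminous → Star 1.
L ratio = 10^(0.4 |ΔM|) = 10^3.471 = 2961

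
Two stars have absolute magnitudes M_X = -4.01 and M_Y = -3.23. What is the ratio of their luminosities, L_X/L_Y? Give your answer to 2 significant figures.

ΔM = M_X − M_Y = -0.78
L_X/L_Y = 10^(−0.4 ΔM) = 10^0.312 = 2.051

L_X/L_Y ≈ 2.1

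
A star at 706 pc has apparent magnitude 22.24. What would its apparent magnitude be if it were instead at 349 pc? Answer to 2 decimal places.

m ≈ 20.71

Flux ∝ 1/d², so Δm = 5 log₁₀(d₂/d₁) = 5 log₁₀(349/706) = -1.530
m₂ = m₁ + Δm = 22.24 + (-1.530) = 20.710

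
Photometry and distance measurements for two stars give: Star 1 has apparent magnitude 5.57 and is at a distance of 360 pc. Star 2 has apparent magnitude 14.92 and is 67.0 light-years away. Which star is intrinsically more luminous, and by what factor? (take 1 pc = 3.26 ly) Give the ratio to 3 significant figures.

Star 1 is more luminous, by a factor of 1.69×10^6.

Star 1: M = m − 5 log₁₀ d + 5 = 5.57 − 5·2.5563 + 5 = -2.212
Star 2: d = 67.0 ly / 3.26 = 20.55 pc
Star 2: M = m − 5 log₁₀ d + 5 = 14.92 − 5·1.3129 + 5 = 13.356
ΔM = M_1 − M_2 = -2.212 − (13.356) = -15.567; smaller M is more luminous → Star 1.
L ratio = 10^(0.4 |ΔM|) = 10^6.227 = 1.686×10^6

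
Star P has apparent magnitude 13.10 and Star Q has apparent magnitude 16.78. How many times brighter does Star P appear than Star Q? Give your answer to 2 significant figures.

30

Magnitude difference = -3.68
Flux ratio = 10^(−0.4 Δm) = 10^(−0.4 × -3.68) = 10^1.472 = 29.65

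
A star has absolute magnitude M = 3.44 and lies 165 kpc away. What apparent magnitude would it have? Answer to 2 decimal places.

m ≈ 24.53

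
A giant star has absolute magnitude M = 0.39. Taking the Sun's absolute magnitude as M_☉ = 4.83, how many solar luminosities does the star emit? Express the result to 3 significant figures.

L/L_☉ ≈ 59.7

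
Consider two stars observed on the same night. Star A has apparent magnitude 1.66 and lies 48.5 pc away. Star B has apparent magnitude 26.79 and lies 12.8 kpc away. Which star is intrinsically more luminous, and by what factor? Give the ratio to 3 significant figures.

Star A is more luminous, by a factor of 162000.

Star A: M = m − 5 log₁₀ d + 5 = 1.66 − 5·1.6857 + 5 = -1.769
Star B: d = 12.8 kpc = 12800 pc
Star B: M = m − 5 log₁₀ d + 5 = 26.79 − 5·4.1072 + 5 = 11.254
ΔM = M_A − M_B = -1.769 − (11.254) = -13.023; smaller M is more luminous → Star A.
L ratio = 10^(0.4 |ΔM|) = 10^5.209 = 161800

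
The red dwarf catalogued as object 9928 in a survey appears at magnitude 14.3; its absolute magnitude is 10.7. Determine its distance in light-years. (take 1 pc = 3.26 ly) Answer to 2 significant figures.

d ≈ 170 ly

Distance modulus: m − M = 14.3 − (10.7) = 3.600
m − M = 5 log₁₀ d − 5
log₁₀ d = (m − M)/5 + 1 = 1.7200
d = 10^1.7200 = 52.48 pc
= 171.1 ly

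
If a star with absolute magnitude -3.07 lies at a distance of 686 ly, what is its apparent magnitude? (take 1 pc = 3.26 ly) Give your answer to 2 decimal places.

m ≈ 3.55

d = 686 ly / 3.26 = 210.4 pc
m = M + 5 log₁₀ d − 5 = -3.07 + 5·2.3231 − 5 = 3.546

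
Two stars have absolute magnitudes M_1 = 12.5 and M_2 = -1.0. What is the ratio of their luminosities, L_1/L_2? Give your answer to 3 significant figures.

ΔM = M_1 − M_2 = 13.5
L_1/L_2 = 10^(−0.4 ΔM) = 10^-5.400 = 3.981×10^-6

L_1/L_2 ≈ 3.98×10^-6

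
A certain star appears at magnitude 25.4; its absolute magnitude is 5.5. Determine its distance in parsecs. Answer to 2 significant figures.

d ≈ 95000 pc

μ = m − M = 19.900
m − M = 5 log₁₀ d − 5
log₁₀ d = (m − M)/5 + 1 = 4.9800
d = 10^4.9800 = 95500 pc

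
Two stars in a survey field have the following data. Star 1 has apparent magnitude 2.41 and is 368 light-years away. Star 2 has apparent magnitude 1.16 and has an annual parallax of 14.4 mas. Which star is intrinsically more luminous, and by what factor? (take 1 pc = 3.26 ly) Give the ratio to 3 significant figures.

Star 2 is more luminous, by a factor of 1.20.

Star 1: d = 368 ly / 3.26 = 112.9 pc
Star 1: M = m − 5 log₁₀ d + 5 = 2.41 − 5·2.0526 + 5 = -2.853
Star 2: p = 14.4 mas = 0.0144″ → d = 1/p = 69.44 pc
Star 2: M = m − 5 log₁₀ d + 5 = 1.16 − 5·1.8416 + 5 = -3.048
ΔM = M_1 − M_2 = -2.853 − (-3.048) = 0.195; smaller M is more luminous → Star 2.
L ratio = 10^(0.4 |ΔM|) = 10^0.078 = 1.197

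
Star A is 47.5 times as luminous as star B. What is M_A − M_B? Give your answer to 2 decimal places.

Pogson: ΔM = −2.5 log₁₀(ratio) = −2.5 log₁₀(47.5) = −2.5 × 1.6767 = -4.192
Star A is brighter, so it has the smaller magnitude: the difference is negative.

M_A − M_B ≈ -4.19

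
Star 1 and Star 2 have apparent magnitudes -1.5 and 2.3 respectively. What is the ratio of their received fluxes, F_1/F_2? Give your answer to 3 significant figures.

F_1/F_2 ≈ 33.1

Magnitude difference = -3.8
Flux ratio = 10^(−0.4 Δm) = 10^(−0.4 × -3.8) = 10^1.520 = 33.11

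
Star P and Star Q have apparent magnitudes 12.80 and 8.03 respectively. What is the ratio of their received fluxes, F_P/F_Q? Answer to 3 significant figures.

F_P/F_Q ≈ 0.0124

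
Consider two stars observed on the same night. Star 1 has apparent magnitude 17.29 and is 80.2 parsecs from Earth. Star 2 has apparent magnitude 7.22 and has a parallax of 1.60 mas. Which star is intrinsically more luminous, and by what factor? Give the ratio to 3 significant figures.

Star 2 is more luminous, by a factor of 648000.

Star 1: M = m − 5 log₁₀ d + 5 = 17.29 − 5·1.9042 + 5 = 12.769
Star 2: p = 1.60 mas = 1.60×10^-3″ → d = 1/p = 625.0 pc
Star 2: M = m − 5 log₁₀ d + 5 = 7.22 − 5·2.7959 + 5 = -1.759
ΔM = M_1 − M_2 = 12.769 − (-1.759) = 14.529; smaller M is more luminous → Star 2.
L ratio = 10^(0.4 |ΔM|) = 10^5.811 = 647800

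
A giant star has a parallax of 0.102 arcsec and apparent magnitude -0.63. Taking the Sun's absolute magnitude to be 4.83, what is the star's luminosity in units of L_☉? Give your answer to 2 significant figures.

d = 1/p = 1/0.102″ = 9.804 pc
M = m − 5 log₁₀ d + 5 = -0.63 − 5·0.9914 + 5 = -0.587
M − M_☉ = -0.587 − 4.83 = -5.417
L/L_☉ = 10^(−0.4 × -5.417) = 146.8

L/L_☉ ≈ 150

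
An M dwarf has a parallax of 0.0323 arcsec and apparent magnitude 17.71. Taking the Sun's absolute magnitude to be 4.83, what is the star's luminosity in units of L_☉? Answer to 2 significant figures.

L/L_☉ ≈ 6.8×10^-5

d = 1/p = 1/0.0323″ = 30.96 pc
M = m − 5 log₁₀ d + 5 = 17.71 − 5·1.4908 + 5 = 15.256
M − M_☉ = 15.256 − 4.83 = 10.426
L/L_☉ = 10^(−0.4 × 10.426) = 6.755×10^-5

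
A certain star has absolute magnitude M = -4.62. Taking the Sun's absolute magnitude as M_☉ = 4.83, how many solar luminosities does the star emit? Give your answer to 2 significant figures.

L/L_☉ ≈ 6000

M − M_☉ = -4.62 − 4.83 = -9.450
L/L_☉ = 10^(−0.4 (M − M_☉)) = 10^3.780 = 6026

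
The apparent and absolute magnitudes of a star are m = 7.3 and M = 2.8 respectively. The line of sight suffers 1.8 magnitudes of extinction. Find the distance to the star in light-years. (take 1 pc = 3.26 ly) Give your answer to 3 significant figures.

d ≈ 113 ly

m − M = 5 log₁₀(d/10 pc) + A  ⇒  7.3 − (2.8) − 1.8 = 5 log₁₀(d/10)
2.700 = 5 log₁₀(d/10)
log₁₀ d = (m − M − A)/5 + 1 = 1.5400
d = 10^1.5400 = 34.67 pc
= 113.0 ly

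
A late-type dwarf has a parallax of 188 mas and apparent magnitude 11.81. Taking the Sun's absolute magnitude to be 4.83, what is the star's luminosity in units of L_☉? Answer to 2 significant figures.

d = 1/p = 1000/188 mas = 5.319 pc
M = m − 5 log₁₀ d + 5 = 11.81 − 5·0.7258 + 5 = 13.181
M − M_☉ = 13.181 − 4.83 = 8.351
L/L_☉ = 10^(−0.4 × 8.351) = 4.568×10^-4

L/L_☉ ≈ 4.6×10^-4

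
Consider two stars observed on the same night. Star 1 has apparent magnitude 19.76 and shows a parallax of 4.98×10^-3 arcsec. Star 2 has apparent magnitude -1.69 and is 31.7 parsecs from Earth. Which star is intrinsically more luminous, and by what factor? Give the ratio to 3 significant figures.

Star 2 is more luminous, by a factor of 9.47×10^6.

Star 1: d = 1/p = 1/4.98×10^-3″ = 200.8 pc
Star 1: M = m − 5 log₁₀ d + 5 = 19.76 − 5·2.3028 + 5 = 13.246
Star 2: M = m − 5 log₁₀ d + 5 = -1.69 − 5·1.5011 + 5 = -4.195
ΔM = M_1 − M_2 = 13.246 − (-4.195) = 17.441; smaller M is more luminous → Star 2.
L ratio = 10^(0.4 |ΔM|) = 10^6.977 = 9.475×10^6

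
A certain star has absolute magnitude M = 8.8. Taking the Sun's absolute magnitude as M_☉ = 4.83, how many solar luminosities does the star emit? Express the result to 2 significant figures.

M − M_☉ = 8.8 − 4.83 = 3.970
L/L_☉ = 10^(−0.4 (M − M_☉)) = 10^-1.588 = 0.02582

L/L_☉ ≈ 0.026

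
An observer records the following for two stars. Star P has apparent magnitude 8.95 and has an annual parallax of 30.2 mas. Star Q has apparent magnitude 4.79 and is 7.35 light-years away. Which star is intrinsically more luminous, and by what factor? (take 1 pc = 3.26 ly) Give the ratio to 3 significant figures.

Star P is more luminous, by a factor of 4.68.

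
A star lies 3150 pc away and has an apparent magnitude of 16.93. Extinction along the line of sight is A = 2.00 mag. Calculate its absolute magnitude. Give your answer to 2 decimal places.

M ≈ 2.44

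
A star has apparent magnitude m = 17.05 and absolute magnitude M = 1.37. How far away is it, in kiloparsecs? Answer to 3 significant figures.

d ≈ 13.7 kpc

Distance modulus: m − M = 17.05 − (1.37) = 15.680
m − M = 5 log₁₀ d − 5
log₁₀ d = (m − M)/5 + 1 = 4.1360
d = 10^4.1360 = 13680 pc
= 13.68 kpc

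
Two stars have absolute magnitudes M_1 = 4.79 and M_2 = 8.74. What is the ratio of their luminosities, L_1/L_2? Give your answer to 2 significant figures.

ΔM = M_1 − M_2 = -3.95
L_1/L_2 = 10^(−0.4 ΔM) = 10^1.580 = 38.02

L_1/L_2 ≈ 38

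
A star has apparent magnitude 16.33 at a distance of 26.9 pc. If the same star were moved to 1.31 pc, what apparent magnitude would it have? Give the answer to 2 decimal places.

Flux ∝ 1/d², so Δm = 5 log₁₀(d₂/d₁) = 5 log₁₀(1.31/26.9) = -6.562
m₂ = m₁ + Δm = 16.33 + (-6.562) = 9.768

m ≈ 9.77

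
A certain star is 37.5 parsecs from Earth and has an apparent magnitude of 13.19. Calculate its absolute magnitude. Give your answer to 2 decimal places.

5 log₁₀(d/10 pc) = 5 log₁₀(37.50) − 5 = 2.870
M = m − 5 log₁₀(d/10) = 13.19 − 2.870 = 10.320

M ≈ 10.32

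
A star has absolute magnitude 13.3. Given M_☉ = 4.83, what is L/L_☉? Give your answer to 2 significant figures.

M − M_☉ = 13.3 − 4.83 = 8.470
L/L_☉ = 10^(−0.4 (M − M_☉)) = 10^-3.388 = 4.093×10^-4

L/L_☉ ≈ 4.1×10^-4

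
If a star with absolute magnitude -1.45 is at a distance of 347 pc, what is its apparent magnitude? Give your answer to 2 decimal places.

m = M + 5 log₁₀ d − 5 = -1.45 + 5·2.5403 − 5 = 6.252

m ≈ 6.25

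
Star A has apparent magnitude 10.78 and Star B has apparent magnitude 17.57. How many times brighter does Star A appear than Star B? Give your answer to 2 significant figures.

Δm = 10.78 − (17.57) = -6.79
Flux ratio = 10^(−0.4 Δm) = 10^(−0.4 × -6.79) = 10^2.716 = 520.0

520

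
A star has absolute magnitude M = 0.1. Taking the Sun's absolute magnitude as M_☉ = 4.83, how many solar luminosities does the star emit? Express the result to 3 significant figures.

L/L_☉ ≈ 78.0

M − M_☉ = 0.1 − 4.83 = -4.730
L/L_☉ = 10^(−0.4 (M − M_☉)) = 10^1.892 = 77.98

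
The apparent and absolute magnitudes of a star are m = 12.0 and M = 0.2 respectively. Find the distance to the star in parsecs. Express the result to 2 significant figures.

Distance modulus: m − M = 12.0 − (0.2) = 11.800
m − M = 5 log₁₀ d − 5
log₁₀ d = (m − M)/5 + 1 = 3.3600
d = 10^3.3600 = 2291 pc

d ≈ 2300 pc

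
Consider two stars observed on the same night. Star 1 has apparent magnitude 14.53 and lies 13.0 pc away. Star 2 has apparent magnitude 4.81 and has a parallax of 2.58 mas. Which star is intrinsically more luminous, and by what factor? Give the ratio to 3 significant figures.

Star 1: M = m − 5 log₁₀ d + 5 = 14.53 − 5·1.1139 + 5 = 13.960
Star 2: p = 2.58 mas = 2.58×10^-3″ → d = 1/p = 387.6 pc
Star 2: M = m − 5 log₁₀ d + 5 = 4.81 − 5·2.5884 + 5 = -3.132
ΔM = M_1 − M_2 = 13.960 − (-3.132) = 17.092; smaller M is more luminous → Star 2.
L ratio = 10^(0.4 |ΔM|) = 10^6.837 = 6.869×10^6

Star 2 is more luminous, by a factor of 6.87×10^6.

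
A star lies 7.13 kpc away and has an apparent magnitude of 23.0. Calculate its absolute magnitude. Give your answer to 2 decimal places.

d = 7.13 kpc = 7130 pc
5 log₁₀(d/10 pc) = 5 log₁₀(7130) − 5 = 14.265
M = m − 5 log₁₀(d/10) = 23.0 − 14.265 = 8.735

M ≈ 8.73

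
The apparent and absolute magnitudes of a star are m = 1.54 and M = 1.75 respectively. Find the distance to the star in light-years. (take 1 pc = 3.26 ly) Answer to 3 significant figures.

Distance modulus: m − M = 1.54 − (1.75) = -0.210
m − M = 5 log₁₀ d − 5
log₁₀ d = (m − M)/5 + 1 = 0.9580
d = 10^0.9580 = 9.078 pc
= 29.59 ly

d ≈ 29.6 ly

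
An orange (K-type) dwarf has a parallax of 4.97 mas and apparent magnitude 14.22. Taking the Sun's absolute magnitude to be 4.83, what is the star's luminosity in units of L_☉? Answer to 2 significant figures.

L/L_☉ ≈ 0.071

d = 1/p = 1000/4.97 mas = 201.2 pc
M = m − 5 log₁₀ d + 5 = 14.22 − 5·2.3036 + 5 = 7.702
M − M_☉ = 7.702 − 4.83 = 2.872
L/L_☉ = 10^(−0.4 × 2.872) = 0.07100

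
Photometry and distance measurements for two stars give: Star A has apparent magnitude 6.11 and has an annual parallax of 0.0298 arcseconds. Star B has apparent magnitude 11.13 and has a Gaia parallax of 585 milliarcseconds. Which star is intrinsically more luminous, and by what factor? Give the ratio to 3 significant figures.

Star A: d = 1/p = 1/0.0298″ = 33.56 pc
Star A: M = m − 5 log₁₀ d + 5 = 6.11 − 5·1.5258 + 5 = 3.481
Star B: p = 585 mas = 0.585″ → d = 1/p = 1.709 pc
Star B: M = m − 5 log₁₀ d + 5 = 11.13 − 5·0.2328 + 5 = 14.966
ΔM = M_A − M_B = 3.481 − (14.966) = -11.485; smaller M is more luminous → Star A.
L ratio = 10^(0.4 |ΔM|) = 10^4.594 = 39250

Star A is more luminous, by a factor of 39300.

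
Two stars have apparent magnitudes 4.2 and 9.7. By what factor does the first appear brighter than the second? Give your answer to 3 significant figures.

Magnitude difference = -5.5
Flux ratio = 10^(−0.4 Δm) = 10^(−0.4 × -5.5) = 10^2.200 = 158.5

158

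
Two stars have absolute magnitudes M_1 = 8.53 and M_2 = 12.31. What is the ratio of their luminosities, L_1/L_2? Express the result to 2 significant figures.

L_1/L_2 ≈ 33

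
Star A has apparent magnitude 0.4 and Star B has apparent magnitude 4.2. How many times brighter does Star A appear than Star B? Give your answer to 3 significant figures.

33.1

Δm = 0.4 − (4.2) = -3.8
Flux ratio = 10^(−0.4 Δm) = 10^(−0.4 × -3.8) = 10^1.520 = 33.11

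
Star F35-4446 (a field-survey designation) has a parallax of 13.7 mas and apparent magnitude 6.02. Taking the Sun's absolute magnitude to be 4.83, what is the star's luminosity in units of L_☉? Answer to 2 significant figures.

d = 1/p = 1000/13.7 mas = 72.99 pc
M = m − 5 log₁₀ d + 5 = 6.02 − 5·1.8633 + 5 = 1.704
M − M_☉ = 1.704 − 4.83 = -3.126
L/L_☉ = 10^(−0.4 × -3.126) = 17.81

L/L_☉ ≈ 18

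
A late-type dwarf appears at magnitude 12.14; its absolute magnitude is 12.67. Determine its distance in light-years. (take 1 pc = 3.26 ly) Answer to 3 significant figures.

Distance modulus: m − M = 12.14 − (12.67) = -0.530
m − M = 5 log₁₀ d − 5
log₁₀ d = (m − M)/5 + 1 = 0.8940
d = 10^0.8940 = 7.834 pc
= 25.54 ly

d ≈ 25.5 ly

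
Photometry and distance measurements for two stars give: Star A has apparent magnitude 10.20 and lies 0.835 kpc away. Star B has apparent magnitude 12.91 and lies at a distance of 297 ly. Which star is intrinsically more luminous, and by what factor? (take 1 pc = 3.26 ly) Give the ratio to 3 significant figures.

Star A is more luminous, by a factor of 1020.

Star A: d = 0.835 kpc = 835.0 pc
Star A: M = m − 5 log₁₀ d + 5 = 10.20 − 5·2.9217 + 5 = 0.592
Star B: d = 297 ly / 3.26 = 91.10 pc
Star B: M = m − 5 log₁₀ d + 5 = 12.91 − 5·1.9595 + 5 = 8.112
ΔM = M_A − M_B = 0.592 − (8.112) = -7.521; smaller M is more luminous → Star A.
L ratio = 10^(0.4 |ΔM|) = 10^3.008 = 1019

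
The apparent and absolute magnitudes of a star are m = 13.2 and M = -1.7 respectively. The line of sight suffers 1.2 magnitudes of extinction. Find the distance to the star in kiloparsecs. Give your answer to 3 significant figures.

m − M = 5 log₁₀(d/10 pc) + A  ⇒  13.2 − (-1.7) − 1.2 = 5 log₁₀(d/10)
13.700 = 5 log₁₀(d/10)
log₁₀ d = (m − M − A)/5 + 1 = 3.7400
d = 10^3.7400 = 5495 pc
= 5.495 kpc

d ≈ 5.50 kpc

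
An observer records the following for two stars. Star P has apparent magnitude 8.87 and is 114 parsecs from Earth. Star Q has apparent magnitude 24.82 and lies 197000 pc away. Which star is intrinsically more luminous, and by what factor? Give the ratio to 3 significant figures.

Star P: M = m − 5 log₁₀ d + 5 = 8.87 − 5·2.0569 + 5 = 3.585
Star Q: M = m − 5 log₁₀ d + 5 = 24.82 − 5·5.2945 + 5 = 3.348
ΔM = M_P − M_Q = 3.585 − (3.348) = 0.238; smaller M is more luminous → Star Q.
L ratio = 10^(0.4 |ΔM|) = 10^0.095 = 1.245

Star Q is more luminous, by a factor of 1.24.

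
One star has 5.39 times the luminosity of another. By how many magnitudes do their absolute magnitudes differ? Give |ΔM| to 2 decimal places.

Pogson: ΔM = −2.5 log₁₀(ratio) = −2.5 log₁₀(5.39) = −2.5 × 0.7316 = -1.829

|ΔM| ≈ 1.83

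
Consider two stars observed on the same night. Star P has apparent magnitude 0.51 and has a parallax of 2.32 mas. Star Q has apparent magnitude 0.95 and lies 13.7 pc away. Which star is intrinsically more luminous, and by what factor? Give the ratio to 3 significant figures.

Star P is more luminous, by a factor of 1480.

Star P: p = 2.32 mas = 2.32×10^-3″ → d = 1/p = 431.0 pc
Star P: M = m − 5 log₁₀ d + 5 = 0.51 − 5·2.6345 + 5 = -7.663
Star Q: M = m − 5 log₁₀ d + 5 = 0.95 − 5·1.1367 + 5 = 0.266
ΔM = M_P − M_Q = -7.663 − (0.266) = -7.929; smaller M is more luminous → Star P.
L ratio = 10^(0.4 |ΔM|) = 10^3.172 = 1485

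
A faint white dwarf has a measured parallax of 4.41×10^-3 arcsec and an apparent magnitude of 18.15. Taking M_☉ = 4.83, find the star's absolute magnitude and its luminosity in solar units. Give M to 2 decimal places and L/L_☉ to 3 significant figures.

d = 1/p = 1/4.41×10^-3″ = 226.8 pc
M = m − 5 log₁₀ d + 5 = 18.15 − 5·2.3556 + 5 = 11.372
M − M_☉ = 11.372 − 4.83 = 6.542
L/L_☉ = 10^(−0.4 × 6.542) = 2.416×10^-3

M ≈ 11.37; L/L_☉ ≈ 2.42×10^-3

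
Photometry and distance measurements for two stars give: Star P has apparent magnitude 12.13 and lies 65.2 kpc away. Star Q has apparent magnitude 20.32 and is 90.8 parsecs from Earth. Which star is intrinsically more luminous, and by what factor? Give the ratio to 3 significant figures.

Star P is more luminous, by a factor of 9.73×10^8.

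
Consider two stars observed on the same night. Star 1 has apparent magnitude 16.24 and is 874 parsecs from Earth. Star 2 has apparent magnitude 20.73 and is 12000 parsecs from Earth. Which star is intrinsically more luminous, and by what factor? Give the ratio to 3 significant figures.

Star 1: M = m − 5 log₁₀ d + 5 = 16.24 − 5·2.9415 + 5 = 6.532
Star 2: M = m − 5 log₁₀ d + 5 = 20.73 − 5·4.0792 + 5 = 5.334
ΔM = M_1 − M_2 = 6.532 − (5.334) = 1.198; smaller M is more luminous → Star 2.
L ratio = 10^(0.4 |ΔM|) = 10^0.479 = 3.015

Star 2 is more luminous, by a factor of 3.02.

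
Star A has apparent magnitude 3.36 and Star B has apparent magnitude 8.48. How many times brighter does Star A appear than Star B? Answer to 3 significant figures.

112

Δm = 3.36 − (8.48) = -5.12
Flux ratio = 10^(−0.4 Δm) = 10^(−0.4 × -5.12) = 10^2.048 = 111.7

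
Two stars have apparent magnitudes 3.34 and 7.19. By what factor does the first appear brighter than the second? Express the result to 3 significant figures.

Δm = 3.34 − (7.19) = -3.85
Flux ratio = 10^(−0.4 Δm) = 10^(−0.4 × -3.85) = 10^1.540 = 34.67

34.7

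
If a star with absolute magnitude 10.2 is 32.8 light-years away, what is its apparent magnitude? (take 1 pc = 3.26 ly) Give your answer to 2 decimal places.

m ≈ 10.21

d = 32.8 ly / 3.26 = 10.06 pc
m = M + 5 log₁₀ d − 5 = 10.2 + 5·1.0027 − 5 = 10.213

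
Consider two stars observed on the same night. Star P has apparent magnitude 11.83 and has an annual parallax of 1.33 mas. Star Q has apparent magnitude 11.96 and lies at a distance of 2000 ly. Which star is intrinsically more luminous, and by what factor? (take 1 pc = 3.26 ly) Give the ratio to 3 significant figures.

Star P is more luminous, by a factor of 1.69.

Star P: p = 1.33 mas = 1.33×10^-3″ → d = 1/p = 751.9 pc
Star P: M = m − 5 log₁₀ d + 5 = 11.83 − 5·2.8761 + 5 = 2.449
Star Q: d = 2000 ly / 3.26 = 613.5 pc
Star Q: M = m − 5 log₁₀ d + 5 = 11.96 − 5·2.7878 + 5 = 3.021
ΔM = M_P − M_Q = 2.449 − (3.021) = -0.572; smaller M is more luminous → Star P.
L ratio = 10^(0.4 |ΔM|) = 10^0.229 = 1.693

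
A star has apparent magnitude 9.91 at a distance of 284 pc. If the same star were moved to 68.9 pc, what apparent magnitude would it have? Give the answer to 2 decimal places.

Flux ∝ 1/d², so Δm = 5 log₁₀(d₂/d₁) = 5 log₁₀(68.9/284) = -3.075
m₂ = m₁ + Δm = 9.91 + (-3.075) = 6.835

m ≈ 6.83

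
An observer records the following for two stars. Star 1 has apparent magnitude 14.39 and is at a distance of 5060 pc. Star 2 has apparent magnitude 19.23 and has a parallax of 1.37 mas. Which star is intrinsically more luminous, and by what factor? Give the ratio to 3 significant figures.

Star 1 is more luminous, by a factor of 4150.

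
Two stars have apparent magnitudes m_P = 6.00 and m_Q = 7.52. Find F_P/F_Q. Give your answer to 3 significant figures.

Magnitude difference = -1.52
Flux ratio = 10^(−0.4 Δm) = 10^(−0.4 × -1.52) = 10^0.608 = 4.055

F_P/F_Q ≈ 4.06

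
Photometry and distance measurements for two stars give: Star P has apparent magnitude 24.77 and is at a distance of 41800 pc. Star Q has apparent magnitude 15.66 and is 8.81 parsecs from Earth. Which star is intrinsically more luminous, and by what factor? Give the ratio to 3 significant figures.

Star P is more luminous, by a factor of 5110.

Star P: M = m − 5 log₁₀ d + 5 = 24.77 − 5·4.6212 + 5 = 6.664
Star Q: M = m − 5 log₁₀ d + 5 = 15.66 − 5·0.9450 + 5 = 15.935
ΔM = M_P − M_Q = 6.664 − (15.935) = -9.271; smaller M is more luminous → Star P.
L ratio = 10^(0.4 |ΔM|) = 10^3.708 = 5110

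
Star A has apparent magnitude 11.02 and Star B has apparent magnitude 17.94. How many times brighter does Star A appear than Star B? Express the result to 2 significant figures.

Δm = 11.02 − (17.94) = -6.92
Flux ratio = 10^(−0.4 Δm) = 10^(−0.4 × -6.92) = 10^2.768 = 586.1

590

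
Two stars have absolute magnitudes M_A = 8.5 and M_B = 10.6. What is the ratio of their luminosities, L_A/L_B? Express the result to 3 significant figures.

ΔM = M_A − M_B = -2.1
L_A/L_B = 10^(−0.4 ΔM) = 10^0.840 = 6.918

L_A/L_B ≈ 6.92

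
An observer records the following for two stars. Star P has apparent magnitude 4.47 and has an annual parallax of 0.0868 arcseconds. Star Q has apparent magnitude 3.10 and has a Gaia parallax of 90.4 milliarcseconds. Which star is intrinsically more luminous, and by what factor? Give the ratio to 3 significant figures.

Star P: d = 1/p = 1/0.0868″ = 11.52 pc
Star P: M = m − 5 log₁₀ d + 5 = 4.47 − 5·1.0615 + 5 = 4.163
Star Q: p = 90.4 mas = 0.0904″ → d = 1/p = 11.06 pc
Star Q: M = m − 5 log₁₀ d + 5 = 3.10 − 5·1.0438 + 5 = 2.881
ΔM = M_P − M_Q = 4.163 − (2.881) = 1.282; smaller M is more luminous → Star Q.
L ratio = 10^(0.4 |ΔM|) = 10^0.513 = 3.256

Star Q is more luminous, by a factor of 3.26.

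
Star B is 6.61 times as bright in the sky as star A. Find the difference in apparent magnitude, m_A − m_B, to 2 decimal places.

Pogson: Δm = −2.5 log₁₀(ratio) = −2.5 log₁₀(6.61) = −2.5 × 0.8202 = -2.051
Star B is brighter so has the smaller magnitude: m_A − m_B is positive.

m_A − m_B ≈ 2.05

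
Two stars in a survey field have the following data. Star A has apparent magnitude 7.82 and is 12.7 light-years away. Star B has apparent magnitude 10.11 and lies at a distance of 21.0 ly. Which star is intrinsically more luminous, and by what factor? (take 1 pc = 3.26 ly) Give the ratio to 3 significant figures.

Star A is more luminous, by a factor of 3.01.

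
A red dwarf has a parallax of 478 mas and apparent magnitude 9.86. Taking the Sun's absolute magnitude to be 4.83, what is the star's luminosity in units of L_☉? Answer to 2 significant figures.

L/L_☉ ≈ 4.3×10^-4

d = 1/p = 1000/478 mas = 2.092 pc
M = m − 5 log₁₀ d + 5 = 9.86 − 5·0.3206 + 5 = 13.257
M − M_☉ = 13.257 − 4.83 = 8.427
L/L_☉ = 10^(−0.4 × 8.427) = 4.257×10^-4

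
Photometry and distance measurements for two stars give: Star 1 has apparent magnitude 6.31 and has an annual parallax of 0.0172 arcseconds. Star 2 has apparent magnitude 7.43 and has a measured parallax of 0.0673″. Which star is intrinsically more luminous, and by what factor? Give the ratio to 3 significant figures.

Star 1 is more luminous, by a factor of 43.0.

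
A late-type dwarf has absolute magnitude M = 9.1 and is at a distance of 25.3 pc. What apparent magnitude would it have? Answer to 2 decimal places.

m ≈ 11.12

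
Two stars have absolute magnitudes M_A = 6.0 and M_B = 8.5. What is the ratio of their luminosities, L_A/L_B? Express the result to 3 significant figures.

L_A/L_B ≈ 10.0

ΔM = M_A − M_B = -2.5
L_A/L_B = 10^(−0.4 ΔM) = 10^1.000 = 10.00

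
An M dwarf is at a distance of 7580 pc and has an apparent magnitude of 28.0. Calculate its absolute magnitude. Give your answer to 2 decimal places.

5 log₁₀(d/10 pc) = 5 log₁₀(7580) − 5 = 14.398
M = m − 5 log₁₀(d/10) = 28.0 − 14.398 = 13.602

M ≈ 13.60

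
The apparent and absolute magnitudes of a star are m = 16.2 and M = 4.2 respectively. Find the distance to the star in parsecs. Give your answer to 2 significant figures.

d ≈ 2500 pc

μ = m − M = 12.000
m − M = 5 log₁₀ d − 5
log₁₀ d = (m − M)/5 + 1 = 3.4000
d = 10^3.4000 = 2512 pc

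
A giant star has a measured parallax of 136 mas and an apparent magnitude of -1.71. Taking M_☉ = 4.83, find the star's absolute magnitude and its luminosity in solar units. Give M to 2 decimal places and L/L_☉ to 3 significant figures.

M ≈ -1.04; L/L_☉ ≈ 223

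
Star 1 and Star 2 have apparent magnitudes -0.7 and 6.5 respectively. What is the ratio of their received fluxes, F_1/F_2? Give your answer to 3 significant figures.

Magnitude difference = -7.2
Flux ratio = 10^(−0.4 Δm) = 10^(−0.4 × -7.2) = 10^2.880 = 758.6

F_1/F_2 ≈ 759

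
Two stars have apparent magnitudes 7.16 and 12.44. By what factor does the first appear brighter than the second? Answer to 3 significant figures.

129

Δm = 7.16 − (12.44) = -5.28
Flux ratio = 10^(−0.4 Δm) = 10^(−0.4 × -5.28) = 10^2.112 = 129.4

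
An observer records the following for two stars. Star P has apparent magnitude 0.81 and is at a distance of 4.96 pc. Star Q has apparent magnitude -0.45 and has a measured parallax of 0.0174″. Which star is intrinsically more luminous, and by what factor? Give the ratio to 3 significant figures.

Star Q is more luminous, by a factor of 428.

Star P: M = m − 5 log₁₀ d + 5 = 0.81 − 5·0.6955 + 5 = 2.333
Star Q: d = 1/p = 1/0.0174″ = 57.47 pc
Star Q: M = m − 5 log₁₀ d + 5 = -0.45 − 5·1.7595 + 5 = -4.247
ΔM = M_P − M_Q = 2.333 − (-4.247) = 6.580; smaller M is more luminous → Star Q.
L ratio = 10^(0.4 |ΔM|) = 10^2.632 = 428.5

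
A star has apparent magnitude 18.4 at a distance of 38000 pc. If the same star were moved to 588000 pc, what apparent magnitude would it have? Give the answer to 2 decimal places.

m ≈ 24.35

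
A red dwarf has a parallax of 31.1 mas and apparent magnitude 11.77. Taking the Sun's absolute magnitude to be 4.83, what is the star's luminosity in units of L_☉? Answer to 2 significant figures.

L/L_☉ ≈ 0.017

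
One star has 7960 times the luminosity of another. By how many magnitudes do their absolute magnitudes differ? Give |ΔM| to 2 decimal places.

|ΔM| ≈ 9.75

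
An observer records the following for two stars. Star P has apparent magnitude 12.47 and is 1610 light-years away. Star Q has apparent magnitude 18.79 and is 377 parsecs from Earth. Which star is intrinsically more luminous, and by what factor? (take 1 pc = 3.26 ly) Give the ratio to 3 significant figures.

Star P is more luminous, by a factor of 579.

Star P: d = 1610 ly / 3.26 = 493.9 pc
Star P: M = m − 5 log₁₀ d + 5 = 12.47 − 5·2.6936 + 5 = 4.002
Star Q: M = m − 5 log₁₀ d + 5 = 18.79 − 5·2.5763 + 5 = 10.908
ΔM = M_P − M_Q = 4.002 − (10.908) = -6.906; smaller M is more luminous → Star P.
L ratio = 10^(0.4 |ΔM|) = 10^2.763 = 578.8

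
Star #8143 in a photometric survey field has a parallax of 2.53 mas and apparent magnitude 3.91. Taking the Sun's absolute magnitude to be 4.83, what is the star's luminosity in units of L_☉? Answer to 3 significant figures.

L/L_☉ ≈ 3650

d = 1/p = 1000/2.53 mas = 395.3 pc
M = m − 5 log₁₀ d + 5 = 3.91 − 5·2.5969 + 5 = -4.074
M − M_☉ = -4.074 − 4.83 = -8.904
L/L_☉ = 10^(−0.4 × -8.904) = 3646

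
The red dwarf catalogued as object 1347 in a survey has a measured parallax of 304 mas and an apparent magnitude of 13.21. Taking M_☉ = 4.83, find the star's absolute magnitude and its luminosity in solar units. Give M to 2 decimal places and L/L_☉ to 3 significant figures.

d = 1/p = 1000/304 mas = 3.289 pc
M = m − 5 log₁₀ d + 5 = 13.21 − 5·0.5171 + 5 = 15.624
M − M_☉ = 15.624 − 4.83 = 10.794
L/L_☉ = 10^(−0.4 × 10.794) = 4.811×10^-5

M ≈ 15.62; L/L_☉ ≈ 4.81×10^-5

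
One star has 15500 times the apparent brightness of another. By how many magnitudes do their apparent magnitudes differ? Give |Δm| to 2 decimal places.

|Δm| ≈ 10.48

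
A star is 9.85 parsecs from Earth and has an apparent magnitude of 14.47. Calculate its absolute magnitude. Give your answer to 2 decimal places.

M ≈ 14.50

5 log₁₀(d/10 pc) = 5 log₁₀(9.850) − 5 = -0.033
M = m − 5 log₁₀(d/10) = 14.47 + 0.033 = 14.503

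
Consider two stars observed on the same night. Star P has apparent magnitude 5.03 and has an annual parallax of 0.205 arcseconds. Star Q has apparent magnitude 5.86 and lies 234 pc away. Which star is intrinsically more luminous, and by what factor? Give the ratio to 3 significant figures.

Star P: d = 1/p = 1/0.205″ = 4.878 pc
Star P: M = m − 5 log₁₀ d + 5 = 5.03 − 5·0.6882 + 5 = 6.589
Star Q: M = m − 5 log₁₀ d + 5 = 5.86 − 5·2.3692 + 5 = -0.986
ΔM = M_P − M_Q = 6.589 − (-0.986) = 7.575; smaller M is more luminous → Star Q.
L ratio = 10^(0.4 |ΔM|) = 10^3.030 = 1071

Star Q is more luminous, by a factor of 1070.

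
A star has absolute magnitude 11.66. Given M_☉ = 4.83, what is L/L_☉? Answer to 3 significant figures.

L/L_☉ ≈ 1.85×10^-3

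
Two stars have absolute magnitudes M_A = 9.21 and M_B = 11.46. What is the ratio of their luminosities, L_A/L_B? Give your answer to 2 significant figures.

ΔM = M_A − M_B = -2.25
L_A/L_B = 10^(−0.4 ΔM) = 10^0.900 = 7.943

L_A/L_B ≈ 7.9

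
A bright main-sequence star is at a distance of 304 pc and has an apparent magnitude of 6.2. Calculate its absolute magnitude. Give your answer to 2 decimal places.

M ≈ -1.21

5 log₁₀(d/10 pc) = 5 log₁₀(304.0) − 5 = 7.414
M = m − 5 log₁₀(d/10) = 6.2 − 7.414 = -1.214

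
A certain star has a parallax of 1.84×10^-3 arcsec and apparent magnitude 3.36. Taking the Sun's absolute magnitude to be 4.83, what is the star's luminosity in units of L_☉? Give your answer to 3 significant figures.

L/L_☉ ≈ 11400

d = 1/p = 1/1.84×10^-3″ = 543.5 pc
M = m − 5 log₁₀ d + 5 = 3.36 − 5·2.7352 + 5 = -5.316
M − M_☉ = -5.316 − 4.83 = -10.146
L/L_☉ = 10^(−0.4 × -10.146) = 11440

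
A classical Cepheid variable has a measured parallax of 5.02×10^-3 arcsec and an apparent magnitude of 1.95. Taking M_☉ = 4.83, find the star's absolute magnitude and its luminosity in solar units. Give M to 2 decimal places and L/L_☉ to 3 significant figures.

d = 1/p = 1/5.02×10^-3″ = 199.2 pc
M = m − 5 log₁₀ d + 5 = 1.95 − 5·2.2993 + 5 = -4.546
M − M_☉ = -4.546 − 4.83 = -9.376
L/L_☉ = 10^(−0.4 × -9.376) = 5631

M ≈ -4.55; L/L_☉ ≈ 5630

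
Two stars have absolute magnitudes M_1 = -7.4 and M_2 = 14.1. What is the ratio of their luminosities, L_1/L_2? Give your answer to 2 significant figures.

ΔM = M_1 − M_2 = -21.5
L_1/L_2 = 10^(−0.4 ΔM) = 10^8.600 = 3.981×10^8

L_1/L_2 ≈ 4.0×10^8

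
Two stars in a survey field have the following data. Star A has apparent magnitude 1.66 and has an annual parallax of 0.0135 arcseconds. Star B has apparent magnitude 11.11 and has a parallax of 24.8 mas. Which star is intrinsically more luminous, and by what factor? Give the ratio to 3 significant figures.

Star A is more luminous, by a factor of 20300.

Star A: d = 1/p = 1/0.0135″ = 74.07 pc
Star A: M = m − 5 log₁₀ d + 5 = 1.66 − 5·1.8697 + 5 = -2.688
Star B: p = 24.8 mas = 0.0248″ → d = 1/p = 40.32 pc
Star B: M = m − 5 log₁₀ d + 5 = 11.11 − 5·1.6055 + 5 = 8.082
ΔM = M_A − M_B = -2.688 − (8.082) = -10.771; smaller M is more luminous → Star A.
L ratio = 10^(0.4 |ΔM|) = 10^4.308 = 20330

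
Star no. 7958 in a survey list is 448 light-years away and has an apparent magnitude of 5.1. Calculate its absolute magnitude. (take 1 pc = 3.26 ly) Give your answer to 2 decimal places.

M ≈ -0.59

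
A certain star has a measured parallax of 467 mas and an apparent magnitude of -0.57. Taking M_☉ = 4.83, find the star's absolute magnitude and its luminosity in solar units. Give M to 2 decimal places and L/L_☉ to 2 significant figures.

d = 1/p = 1000/467 mas = 2.141 pc
M = m − 5 log₁₀ d + 5 = -0.57 − 5·0.3307 + 5 = 2.777
M − M_☉ = 2.777 − 4.83 = -2.053
L/L_☉ = 10^(−0.4 × -2.053) = 6.628

M ≈ 2.78; L/L_☉ ≈ 6.6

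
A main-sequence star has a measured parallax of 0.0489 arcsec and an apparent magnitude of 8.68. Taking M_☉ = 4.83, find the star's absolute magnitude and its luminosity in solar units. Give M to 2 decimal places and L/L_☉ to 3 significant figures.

M ≈ 7.13; L/L_☉ ≈ 0.121

d = 1/p = 1/0.0489″ = 20.45 pc
M = m − 5 log₁₀ d + 5 = 8.68 − 5·1.3107 + 5 = 7.127
M − M_☉ = 7.127 − 4.83 = 2.297
L/L_☉ = 10^(−0.4 × 2.297) = 0.1206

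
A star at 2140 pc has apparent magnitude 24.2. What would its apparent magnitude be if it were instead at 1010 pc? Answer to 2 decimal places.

m ≈ 22.57

Flux ∝ 1/d², so Δm = 5 log₁₀(d₂/d₁) = 5 log₁₀(1010/2140) = -1.630
m₂ = m₁ + Δm = 24.2 + (-1.630) = 22.570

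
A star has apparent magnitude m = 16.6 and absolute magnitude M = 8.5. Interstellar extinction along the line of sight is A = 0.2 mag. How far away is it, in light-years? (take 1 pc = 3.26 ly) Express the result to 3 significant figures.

m − M = 5 log₁₀(d/10 pc) + A  ⇒  16.6 − (8.5) − 0.2 = 5 log₁₀(d/10)
7.900 = 5 log₁₀(d/10)
log₁₀ d = (m − M − A)/5 + 1 = 2.5800
d = 10^2.5800 = 380.2 pc
= 1239 ly

d ≈ 1240 ly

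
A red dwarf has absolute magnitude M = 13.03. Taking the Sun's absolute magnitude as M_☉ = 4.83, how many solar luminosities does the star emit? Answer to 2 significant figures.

L/L_☉ ≈ 5.2×10^-4

M − M_☉ = 13.03 − 4.83 = 8.200
L/L_☉ = 10^(−0.4 (M − M_☉)) = 10^-3.280 = 5.248×10^-4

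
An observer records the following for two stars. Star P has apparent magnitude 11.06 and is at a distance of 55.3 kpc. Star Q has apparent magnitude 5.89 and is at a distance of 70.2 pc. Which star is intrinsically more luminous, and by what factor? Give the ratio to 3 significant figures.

Star P is more luminous, by a factor of 5310.

Star P: d = 55.3 kpc = 55300 pc
Star P: M = m − 5 log₁₀ d + 5 = 11.06 − 5·4.7427 + 5 = -7.654
Star Q: M = m − 5 log₁₀ d + 5 = 5.89 − 5·1.8463 + 5 = 1.658
ΔM = M_P − M_Q = -7.654 − (1.658) = -9.312; smaller M is more luminous → Star P.
L ratio = 10^(0.4 |ΔM|) = 10^3.725 = 5306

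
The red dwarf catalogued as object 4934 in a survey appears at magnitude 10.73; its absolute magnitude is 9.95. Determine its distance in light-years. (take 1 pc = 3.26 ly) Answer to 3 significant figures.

d ≈ 46.7 ly

μ = m − M = 0.780
m − M = 5 log₁₀ d − 5
log₁₀ d = (m − M)/5 + 1 = 1.1560
d = 10^1.1560 = 14.32 pc
= 46.69 ly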